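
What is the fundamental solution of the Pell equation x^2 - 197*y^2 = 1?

First expand sqrt(197) as a continued fraction. With x_i = (sqrt(197) + m_i)/d_i and (m_0, d_0) = (0, 1): a_0 = floor(sqrt(197)) = 14, since 14^2 = 196 <= 197 < 225 = 15^2.
Iterate m_{i+1} = d_i*a_i - m_i, d_{i+1} = (197 - m_{i+1}^2)/d_i, a_{i+1} = floor((a_0 + m_{i+1})/d_{i+1}):
  m_1 = 1*14 - 0 = 14, d_1 = (197 - 14^2)/1 = 1/1 = 1, a_1 = floor((14 + 14)/1) = 28.
  m_2 = 1*28 - 14 = 14, d_2 = (197 - 14^2)/1 = 1/1 = 1: (m_2, d_2) = (m_1, d_1) = (14, 1), so from here the quotient a_1 repeats; the period length is 1.
So sqrt(197) = [14; (28)] with period length k = 1.
k is odd, so (p_{k-1}, q_{k-1}) only solves x^2 - 197y^2 = -1 and the fundamental solution of x^2 - 197y^2 = 1 is (p_{2k-1}, q_{2k-1}) = (p_1, q_1); compute convergents through index 1, running through the period twice.
Convergents (p_i = a_i*p_{i-1} + p_{i-2}, q_i = a_i*q_{i-1} + q_{i-2} with p_{-2}=0, p_{-1}=1, q_{-2}=1, q_{-1}=0):
  i=0: a_0=14, p_0 = 14*1 + 0 = 14, q_0 = 14*0 + 1 = 1.
  i=1: a_1=28, p_1 = 28*14 + 1 = 393, q_1 = 28*1 + 0 = 28.
Indeed p_0^2 - 197*q_0^2 = 196 - 197 = -1, not +1.
Check: 393^2 - 197*28^2 = 154449 - 154448 = 1, so (x, y) = (393, 28) solves the equation, and by the theorem it is the least positive solution.

(x, y) = (393, 28)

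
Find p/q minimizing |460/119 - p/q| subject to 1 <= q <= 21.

58/15

Expand x = 460/119 as a continued fraction with the Euclidean algorithm:
  460 = 3*119 + 103, so a_0 = 3.
  119 = 1*103 + 16, so a_1 = 1.
  103 = 6*16 + 7, so a_2 = 6.
  16 = 2*7 + 2, so a_3 = 2.
  7 = 3*2 + 1, so a_4 = 3.
  2 = 2*1 + 0, so a_5 = 2.
so x = [3; 1, 6, 2, 3, 2].
Convergents (p_i = a_i*p_{i-1} + p_{i-2}, q_i = a_i*q_{i-1} + q_{i-2} with p_{-2}=0, p_{-1}=1, q_{-2}=1, q_{-1}=0), until the denominator exceeds 21:
  i=0: a_0=3, p_0 = 3*1 + 0 = 3, q_0 = 3*0 + 1 = 1.
  i=1: a_1=1, p_1 = 1*3 + 1 = 4, q_1 = 1*1 + 0 = 1.
  i=2: a_2=6, p_2 = 6*4 + 3 = 27, q_2 = 6*1 + 1 = 7.
  i=3: a_3=2, p_3 = 2*27 + 4 = 58, q_3 = 2*7 + 1 = 15.
  i=4: a_4=3, p_4 = 3*58 + 27 = 201, q_4 = 3*15 + 7 = 52.
q_4 = 52 > 21, so the last convergent with denominator <= 21 is p_3/q_3 = 58/15.
The closest fraction with denominator <= 21 is either p_3/q_3 or the intermediate fraction (k*p_3 + p_2)/(k*q_3 + q_2) with the largest k >= 1 whose denominator stays <= 21; these approach x as k grows, and every other convergent or intermediate fraction in range is farther away.
Largest k: floor((21 - q_2)/q_3) = floor((21 - 7)/15) = 0.
Since k = 0, no intermediate fraction beyond p_3/q_3 has denominator <= 21, so the convergent 58/15 is the closest (its error is |460*15 - 58*119|/(119*15) = 2/1785).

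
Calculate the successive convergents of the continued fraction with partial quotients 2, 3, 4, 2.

2/1, 7/3, 30/13, 67/29

Using the convergent recurrence p_i = a_i*p_{i-1} + p_{i-2}, q_i = a_i*q_{i-1} + q_{i-2} with p_{-2}=0, p_{-1}=1, q_{-2}=1, q_{-1}=0:
  i=0: a_0=2, p_0 = 2*1 + 0 = 2, q_0 = 2*0 + 1 = 1.
  i=1: a_1=3, p_1 = 3*2 + 1 = 7, q_1 = 3*1 + 0 = 3.
  i=2: a_2=4, p_2 = 4*7 + 2 = 30, q_2 = 4*3 + 1 = 13.
  i=3: a_3=2, p_3 = 2*30 + 7 = 67, q_3 = 2*13 + 3 = 29.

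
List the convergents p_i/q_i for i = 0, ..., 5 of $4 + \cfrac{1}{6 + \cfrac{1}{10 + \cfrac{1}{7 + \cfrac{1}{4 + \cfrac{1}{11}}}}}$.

4/1, 25/6, 254/61, 1803/433, 7466/1793, 83929/20156

Using the convergent recurrence p_i = a_i*p_{i-1} + p_{i-2}, q_i = a_i*q_{i-1} + q_{i-2} with p_{-2}=0, p_{-1}=1, q_{-2}=1, q_{-1}=0:
  i=0: a_0=4, p_0 = 4*1 + 0 = 4, q_0 = 4*0 + 1 = 1.
  i=1: a_1=6, p_1 = 6*4 + 1 = 25, q_1 = 6*1 + 0 = 6.
  i=2: a_2=10, p_2 = 10*25 + 4 = 254, q_2 = 10*6 + 1 = 61.
  i=3: a_3=7, p_3 = 7*254 + 25 = 1803, q_3 = 7*61 + 6 = 433.
  i=4: a_4=4, p_4 = 4*1803 + 254 = 7466, q_4 = 4*433 + 61 = 1793.
  i=5: a_5=11, p_5 = 11*7466 + 1803 = 83929, q_5 = 11*1793 + 433 = 20156.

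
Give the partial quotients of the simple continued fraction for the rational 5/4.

Run the Euclidean algorithm on 5 and 4; the successive quotients are the partial quotients a_0, a_1, ... (each step inverts the fractional part left over by the previous one):
  5 = 1*4 + 1, so a_0 = 1.
  4 = 4*1 + 0, so a_1 = 4.
The remainder reaches 0 after 2 divisions, so the expansion has 2 partial quotients, read off in order.

[1; 4]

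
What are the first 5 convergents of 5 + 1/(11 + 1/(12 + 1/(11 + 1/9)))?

Using the convergent recurrence p_i = a_i*p_{i-1} + p_{i-2}, q_i = a_i*q_{i-1} + q_{i-2} with p_{-2}=0, p_{-1}=1, q_{-2}=1, q_{-1}=0:
  i=0: a_0=5, p_0 = 5*1 + 0 = 5, q_0 = 5*0 + 1 = 1.
  i=1: a_1=11, p_1 = 11*5 + 1 = 56, q_1 = 11*1 + 0 = 11.
  i=2: a_2=12, p_2 = 12*56 + 5 = 677, q_2 = 12*11 + 1 = 133.
  i=3: a_3=11, p_3 = 11*677 + 56 = 7503, q_3 = 11*133 + 11 = 1474.
  i=4: a_4=9, p_4 = 9*7503 + 677 = 68204, q_4 = 9*1474 + 133 = 13399.

5/1, 56/11, 677/133, 7503/1474, 68204/13399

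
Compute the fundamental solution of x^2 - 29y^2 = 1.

First expand sqrt(29) as a continued fraction. With x_i = (sqrt(29) + m_i)/d_i and (m_0, d_0) = (0, 1): a_0 = floor(sqrt(29)) = 5, since 5^2 = 25 <= 29 < 36 = 6^2.
Iterate m_{i+1} = d_i*a_i - m_i, d_{i+1} = (29 - m_{i+1}^2)/d_i, a_{i+1} = floor((a_0 + m_{i+1})/d_{i+1}):
  m_1 = 1*5 - 0 = 5, d_1 = (29 - 5^2)/1 = 4/1 = 4, a_1 = floor((5 + 5)/4) = 2.
  m_2 = 4*2 - 5 = 3, d_2 = (29 - 3^2)/4 = 20/4 = 5, a_2 = floor((5 + 3)/5) = 1.
  m_3 = 5*1 - 3 = 2, d_3 = (29 - 2^2)/5 = 25/5 = 5, a_3 = floor((5 + 2)/5) = 1.
  m_4 = 5*1 - 2 = 3, d_4 = (29 - 3^2)/5 = 20/5 = 4, a_4 = floor((5 + 3)/4) = 2.
  m_5 = 4*2 - 3 = 5, d_5 = (29 - 5^2)/4 = 4/4 = 1, a_5 = floor((5 + 5)/1) = 10.
  m_6 = 1*10 - 5 = 5, d_6 = (29 - 5^2)/1 = 4/1 = 4: (m_6, d_6) = (m_1, d_1) = (5, 4), so from here the quotients repeat a_1, ..., a_5; the period length is 5.
So sqrt(29) = [5; (2, 1, 1, 2, 10)] with period length k = 5.
k is odd, so (p_{k-1}, q_{k-1}) only solves x^2 - 29y^2 = -1 and the fundamental solution of x^2 - 29y^2 = 1 is (p_{2k-1}, q_{2k-1}) = (p_9, q_9); compute convergents through index 9, running through the period twice.
Convergents (p_i = a_i*p_{i-1} + p_{i-2}, q_i = a_i*q_{i-1} + q_{i-2} with p_{-2}=0, p_{-1}=1, q_{-2}=1, q_{-1}=0):
  i=0: a_0=5, p_0 = 5*1 + 0 = 5, q_0 = 5*0 + 1 = 1.
  i=1: a_1=2, p_1 = 2*5 + 1 = 11, q_1 = 2*1 + 0 = 2.
  i=2: a_2=1, p_2 = 1*11 + 5 = 16, q_2 = 1*2 + 1 = 3.
  i=3: a_3=1, p_3 = 1*16 + 11 = 27, q_3 = 1*3 + 2 = 5.
  i=4: a_4=2, p_4 = 2*27 + 16 = 70, q_4 = 2*5 + 3 = 13.
  i=5: a_5=10, p_5 = 10*70 + 27 = 727, q_5 = 10*13 + 5 = 135.
  i=6: a_6=2, p_6 = 2*727 + 70 = 1524, q_6 = 2*135 + 13 = 283.
  i=7: a_7=1, p_7 = 1*1524 + 727 = 2251, q_7 = 1*283 + 135 = 418.
  i=8: a_8=1, p_8 = 1*2251 + 1524 = 3775, q_8 = 1*418 + 283 = 701.
  i=9: a_9=2, p_9 = 2*3775 + 2251 = 9801, q_9 = 2*701 + 418 = 1820.
Indeed p_4^2 - 29*q_4^2 = 4900 - 4901 = -1, not +1.
Check: 9801^2 - 29*1820^2 = 96059601 - 96059600 = 1, so (x, y) = (9801, 1820) solves the equation, and by the theorem it is the least positive solution.

(x, y) = (9801, 1820)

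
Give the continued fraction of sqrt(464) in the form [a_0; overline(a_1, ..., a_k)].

[21; overline(1, 1, 5, 1, 1, 1, 5, 1, 1, 42)]

Write x_i = (sqrt(464) + m_i)/d_i with (m_0, d_0) = (0, 1). a_0 = floor(sqrt(464)) = 21, since 21^2 = 441 <= 464 < 484 = 22^2.
Iterate m_{i+1} = d_i*a_i - m_i, d_{i+1} = (464 - m_{i+1}^2)/d_i, a_{i+1} = floor((a_0 + m_{i+1})/d_{i+1}):
  m_1 = 1*21 - 0 = 21, d_1 = (464 - 21^2)/1 = 23/1 = 23, a_1 = floor((21 + 21)/23) = 1.
  m_2 = 23*1 - 21 = 2, d_2 = (464 - 2^2)/23 = 460/23 = 20, a_2 = floor((21 + 2)/20) = 1.
  m_3 = 20*1 - 2 = 18, d_3 = (464 - 18^2)/20 = 140/20 = 7, a_3 = floor((21 + 18)/7) = 5.
  m_4 = 7*5 - 18 = 17, d_4 = (464 - 17^2)/7 = 175/7 = 25, a_4 = floor((21 + 17)/25) = 1.
  m_5 = 25*1 - 17 = 8, d_5 = (464 - 8^2)/25 = 400/25 = 16, a_5 = floor((21 + 8)/16) = 1.
  m_6 = 16*1 - 8 = 8, d_6 = (464 - 8^2)/16 = 400/16 = 25, a_6 = floor((21 + 8)/25) = 1.
  m_7 = 25*1 - 8 = 17, d_7 = (464 - 17^2)/25 = 175/25 = 7, a_7 = floor((21 + 17)/7) = 5.
  m_8 = 7*5 - 17 = 18, d_8 = (464 - 18^2)/7 = 140/7 = 20, a_8 = floor((21 + 18)/20) = 1.
  m_9 = 20*1 - 18 = 2, d_9 = (464 - 2^2)/20 = 460/20 = 23, a_9 = floor((21 + 2)/23) = 1.
  m_10 = 23*1 - 2 = 21, d_10 = (464 - 21^2)/23 = 23/23 = 1, a_10 = floor((21 + 21)/1) = 42.
  m_11 = 1*42 - 21 = 21, d_11 = (464 - 21^2)/1 = 23/1 = 23: (m_11, d_11) = (m_1, d_1) = (21, 23), so from here the quotients repeat a_1, ..., a_10; the period length is 10.
Hence the expansion of sqrt(464) is a_0 = 21 followed by the repeating block 1, 1, 5, 1, 1, 1, 5, 1, 1, 42 (period 10).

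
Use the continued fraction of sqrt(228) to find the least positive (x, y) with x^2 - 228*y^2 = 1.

First expand sqrt(228) as a continued fraction. With x_i = (sqrt(228) + m_i)/d_i and (m_0, d_0) = (0, 1): a_0 = floor(sqrt(228)) = 15, since 15^2 = 225 <= 228 < 256 = 16^2.
Iterate m_{i+1} = d_i*a_i - m_i, d_{i+1} = (228 - m_{i+1}^2)/d_i, a_{i+1} = floor((a_0 + m_{i+1})/d_{i+1}):
  m_1 = 1*15 - 0 = 15, d_1 = (228 - 15^2)/1 = 3/1 = 3, a_1 = floor((15 + 15)/3) = 10.
  m_2 = 3*10 - 15 = 15, d_2 = (228 - 15^2)/3 = 3/3 = 1, a_2 = floor((15 + 15)/1) = 30.
  m_3 = 1*30 - 15 = 15, d_3 = (228 - 15^2)/1 = 3/1 = 3: (m_3, d_3) = (m_1, d_1) = (15, 3), so from here the quotients repeat a_1, a_2; the period length is 2.
So sqrt(228) = [15; (10, 30)] with period length k = 2.
k is even, so the fundamental solution of x^2 - 228y^2 = 1 is (p_{k-1}, q_{k-1}) = (p_1, q_1); compute convergents through index 1.
Convergents (p_i = a_i*p_{i-1} + p_{i-2}, q_i = a_i*q_{i-1} + q_{i-2} with p_{-2}=0, p_{-1}=1, q_{-2}=1, q_{-1}=0):
  i=0: a_0=15, p_0 = 15*1 + 0 = 15, q_0 = 15*0 + 1 = 1.
  i=1: a_1=10, p_1 = 10*15 + 1 = 151, q_1 = 10*1 + 0 = 10.
Check: 151^2 - 228*10^2 = 22801 - 22800 = 1, so (x, y) = (151, 10) solves the equation, and by the theorem it is the least positive solution.

(x, y) = (151, 10)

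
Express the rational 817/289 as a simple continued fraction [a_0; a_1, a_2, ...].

[2; 1, 4, 1, 3, 1, 1, 5]

Run the Euclidean algorithm on 817 and 289; the successive quotients are the partial quotients a_0, a_1, ... (each step inverts the fractional part left over by the previous one):
  817 = 2*289 + 239, so a_0 = 2.
  289 = 1*239 + 50, so a_1 = 1.
  239 = 4*50 + 39, so a_2 = 4.
  50 = 1*39 + 11, so a_3 = 1.
  39 = 3*11 + 6, so a_4 = 3.
  11 = 1*6 + 5, so a_5 = 1.
  6 = 1*5 + 1, so a_6 = 1.
  5 = 5*1 + 0, so a_7 = 5.
The remainder reaches 0 after 8 divisions, so the expansion has 8 partial quotients, read off in order.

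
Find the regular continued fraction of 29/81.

Run the Euclidean algorithm on 29 and 81; the successive quotients are the partial quotients a_0, a_1, ... (each step inverts the fractional part left over by the previous one):
  29 = 0*81 + 29, so a_0 = 0.
  81 = 2*29 + 23, so a_1 = 2.
  29 = 1*23 + 6, so a_2 = 1.
  23 = 3*6 + 5, so a_3 = 3.
  6 = 1*5 + 1, so a_4 = 1.
  5 = 5*1 + 0, so a_5 = 5.
The remainder reaches 0 after 6 divisions, so the expansion has 6 partial quotients, read off in order.

[0; 2, 1, 3, 1, 5]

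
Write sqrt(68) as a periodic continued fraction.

Write x_i = (sqrt(68) + m_i)/d_i with (m_0, d_0) = (0, 1). a_0 = floor(sqrt(68)) = 8, since 8^2 = 64 <= 68 < 81 = 9^2.
Iterate m_{i+1} = d_i*a_i - m_i, d_{i+1} = (68 - m_{i+1}^2)/d_i, a_{i+1} = floor((a_0 + m_{i+1})/d_{i+1}):
  m_1 = 1*8 - 0 = 8, d_1 = (68 - 8^2)/1 = 4/1 = 4, a_1 = floor((8 + 8)/4) = 4.
  m_2 = 4*4 - 8 = 8, d_2 = (68 - 8^2)/4 = 4/4 = 1, a_2 = floor((8 + 8)/1) = 16.
  m_3 = 1*16 - 8 = 8, d_3 = (68 - 8^2)/1 = 4/1 = 4: (m_3, d_3) = (m_1, d_1) = (8, 4), so from here the quotients repeat a_1, a_2; the period length is 2.
Hence the expansion of sqrt(68) is a_0 = 8 followed by the repeating block 4, 16 (period 2).

[8; (4, 16)]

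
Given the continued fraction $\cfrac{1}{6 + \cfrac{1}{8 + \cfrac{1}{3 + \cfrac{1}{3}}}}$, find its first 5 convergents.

Using the convergent recurrence p_i = a_i*p_{i-1} + p_{i-2}, q_i = a_i*q_{i-1} + q_{i-2} with p_{-2}=0, p_{-1}=1, q_{-2}=1, q_{-1}=0:
  i=0: a_0=0, p_0 = 0*1 + 0 = 0, q_0 = 0*0 + 1 = 1.
  i=1: a_1=6, p_1 = 6*0 + 1 = 1, q_1 = 6*1 + 0 = 6.
  i=2: a_2=8, p_2 = 8*1 + 0 = 8, q_2 = 8*6 + 1 = 49.
  i=3: a_3=3, p_3 = 3*8 + 1 = 25, q_3 = 3*49 + 6 = 153.
  i=4: a_4=3, p_4 = 3*25 + 8 = 83, q_4 = 3*153 + 49 = 508.

0/1, 1/6, 8/49, 25/153, 83/508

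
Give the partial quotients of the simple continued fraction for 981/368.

Run the Euclidean algorithm on 981 and 368; the successive quotients are the partial quotients a_0, a_1, ... (each step inverts the fractional part left over by the previous one):
  981 = 2*368 + 245, so a_0 = 2.
  368 = 1*245 + 123, so a_1 = 1.
  245 = 1*123 + 122, so a_2 = 1.
  123 = 1*122 + 1, so a_3 = 1.
  122 = 122*1 + 0, so a_4 = 122.
The remainder reaches 0 after 5 divisions, so the expansion has 5 partial quotients, read off in order.

[2; 1, 1, 1, 122]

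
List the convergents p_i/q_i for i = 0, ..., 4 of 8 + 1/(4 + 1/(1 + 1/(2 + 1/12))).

Using the convergent recurrence p_i = a_i*p_{i-1} + p_{i-2}, q_i = a_i*q_{i-1} + q_{i-2} with p_{-2}=0, p_{-1}=1, q_{-2}=1, q_{-1}=0:
  i=0: a_0=8, p_0 = 8*1 + 0 = 8, q_0 = 8*0 + 1 = 1.
  i=1: a_1=4, p_1 = 4*8 + 1 = 33, q_1 = 4*1 + 0 = 4.
  i=2: a_2=1, p_2 = 1*33 + 8 = 41, q_2 = 1*4 + 1 = 5.
  i=3: a_3=2, p_3 = 2*41 + 33 = 115, q_3 = 2*5 + 4 = 14.
  i=4: a_4=12, p_4 = 12*115 + 41 = 1421, q_4 = 12*14 + 5 = 173.

8/1, 33/4, 41/5, 115/14, 1421/173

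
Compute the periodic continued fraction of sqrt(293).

Write x_i = (sqrt(293) + m_i)/d_i with (m_0, d_0) = (0, 1). a_0 = floor(sqrt(293)) = 17, since 17^2 = 289 <= 293 < 324 = 18^2.
Iterate m_{i+1} = d_i*a_i - m_i, d_{i+1} = (293 - m_{i+1}^2)/d_i, a_{i+1} = floor((a_0 + m_{i+1})/d_{i+1}):
  m_1 = 1*17 - 0 = 17, d_1 = (293 - 17^2)/1 = 4/1 = 4, a_1 = floor((17 + 17)/4) = 8.
  m_2 = 4*8 - 17 = 15, d_2 = (293 - 15^2)/4 = 68/4 = 17, a_2 = floor((17 + 15)/17) = 1.
  m_3 = 17*1 - 15 = 2, d_3 = (293 - 2^2)/17 = 289/17 = 17, a_3 = floor((17 + 2)/17) = 1.
  m_4 = 17*1 - 2 = 15, d_4 = (293 - 15^2)/17 = 68/17 = 4, a_4 = floor((17 + 15)/4) = 8.
  m_5 = 4*8 - 15 = 17, d_5 = (293 - 17^2)/4 = 4/4 = 1, a_5 = floor((17 + 17)/1) = 34.
  m_6 = 1*34 - 17 = 17, d_6 = (293 - 17^2)/1 = 4/1 = 4: (m_6, d_6) = (m_1, d_1) = (17, 4), so from here the quotients repeat a_1, ..., a_5; the period length is 5.
Hence the expansion of sqrt(293) is a_0 = 17 followed by the repeating block 8, 1, 1, 8, 34 (period 5).

[17; (8, 1, 1, 8, 34)]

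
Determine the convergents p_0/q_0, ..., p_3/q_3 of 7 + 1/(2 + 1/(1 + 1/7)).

Using the convergent recurrence p_i = a_i*p_{i-1} + p_{i-2}, q_i = a_i*q_{i-1} + q_{i-2} with p_{-2}=0, p_{-1}=1, q_{-2}=1, q_{-1}=0:
  i=0: a_0=7, p_0 = 7*1 + 0 = 7, q_0 = 7*0 + 1 = 1.
  i=1: a_1=2, p_1 = 2*7 + 1 = 15, q_1 = 2*1 + 0 = 2.
  i=2: a_2=1, p_2 = 1*15 + 7 = 22, q_2 = 1*2 + 1 = 3.
  i=3: a_3=7, p_3 = 7*22 + 15 = 169, q_3 = 7*3 + 2 = 23.

7/1, 15/2, 22/3, 169/23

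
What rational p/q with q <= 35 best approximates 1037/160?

175/27

Expand x = 1037/160 as a continued fraction with the Euclidean algorithm:
  1037 = 6*160 + 77, so a_0 = 6.
  160 = 2*77 + 6, so a_1 = 2.
  77 = 12*6 + 5, so a_2 = 12.
  6 = 1*5 + 1, so a_3 = 1.
  5 = 5*1 + 0, so a_4 = 5.
so x = [6; 2, 12, 1, 5].
Convergents (p_i = a_i*p_{i-1} + p_{i-2}, q_i = a_i*q_{i-1} + q_{i-2} with p_{-2}=0, p_{-1}=1, q_{-2}=1, q_{-1}=0), until the denominator exceeds 35:
  i=0: a_0=6, p_0 = 6*1 + 0 = 6, q_0 = 6*0 + 1 = 1.
  i=1: a_1=2, p_1 = 2*6 + 1 = 13, q_1 = 2*1 + 0 = 2.
  i=2: a_2=12, p_2 = 12*13 + 6 = 162, q_2 = 12*2 + 1 = 25.
  i=3: a_3=1, p_3 = 1*162 + 13 = 175, q_3 = 1*25 + 2 = 27.
  i=4: a_4=5, p_4 = 5*175 + 162 = 1037, q_4 = 5*27 + 25 = 160.
q_4 = 160 > 35, so the last convergent with denominator <= 35 is p_3/q_3 = 175/27.
The closest fraction with denominator <= 35 is either p_3/q_3 or the intermediate fraction (k*p_3 + p_2)/(k*q_3 + q_2) with the largest k >= 1 whose denominator stays <= 35; these approach x as k grows, and every other convergent or intermediate fraction in range is farther away.
Largest k: floor((35 - q_2)/q_3) = floor((35 - 25)/27) = 0.
Since k = 0, no intermediate fraction beyond p_3/q_3 has denominator <= 35, so the convergent 175/27 is the closest (its error is |1037*27 - 175*160|/(160*27) = 1/4320).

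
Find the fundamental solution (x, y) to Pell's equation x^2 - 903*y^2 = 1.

First expand sqrt(903) as a continued fraction. With x_i = (sqrt(903) + m_i)/d_i and (m_0, d_0) = (0, 1): a_0 = floor(sqrt(903)) = 30, since 30^2 = 900 <= 903 < 961 = 31^2.
Iterate m_{i+1} = d_i*a_i - m_i, d_{i+1} = (903 - m_{i+1}^2)/d_i, a_{i+1} = floor((a_0 + m_{i+1})/d_{i+1}):
  m_1 = 1*30 - 0 = 30, d_1 = (903 - 30^2)/1 = 3/1 = 3, a_1 = floor((30 + 30)/3) = 20.
  m_2 = 3*20 - 30 = 30, d_2 = (903 - 30^2)/3 = 3/3 = 1, a_2 = floor((30 + 30)/1) = 60.
  m_3 = 1*60 - 30 = 30, d_3 = (903 - 30^2)/1 = 3/1 = 3: (m_3, d_3) = (m_1, d_1) = (30, 3), so from here the quotients repeat a_1, a_2; the period length is 2.
So sqrt(903) = [30; (20, 60)] with period length k = 2.
k is even, so the fundamental solution of x^2 - 903y^2 = 1 is (p_{k-1}, q_{k-1}) = (p_1, q_1); compute convergents through index 1.
Convergents (p_i = a_i*p_{i-1} + p_{i-2}, q_i = a_i*q_{i-1} + q_{i-2} with p_{-2}=0, p_{-1}=1, q_{-2}=1, q_{-1}=0):
  i=0: a_0=30, p_0 = 30*1 + 0 = 30, q_0 = 30*0 + 1 = 1.
  i=1: a_1=20, p_1 = 20*30 + 1 = 601, q_1 = 20*1 + 0 = 20.
Check: 601^2 - 903*20^2 = 361201 - 361200 = 1, so (x, y) = (601, 20) solves the equation, and by the theorem it is the least positive solution.

(x, y) = (601, 20)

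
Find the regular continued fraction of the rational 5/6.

[0; 1, 5]

Run the Euclidean algorithm on 5 and 6; the successive quotients are the partial quotients a_0, a_1, ... (each step inverts the fractional part left over by the previous one):
  5 = 0*6 + 5, so a_0 = 0.
  6 = 1*5 + 1, so a_1 = 1.
  5 = 5*1 + 0, so a_2 = 5.
The remainder reaches 0 after 3 divisions, so the expansion has 3 partial quotients, read off in order.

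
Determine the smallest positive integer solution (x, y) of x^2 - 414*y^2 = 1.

First expand sqrt(414) as a continued fraction. With x_i = (sqrt(414) + m_i)/d_i and (m_0, d_0) = (0, 1): a_0 = floor(sqrt(414)) = 20, since 20^2 = 400 <= 414 < 441 = 21^2.
Iterate m_{i+1} = d_i*a_i - m_i, d_{i+1} = (414 - m_{i+1}^2)/d_i, a_{i+1} = floor((a_0 + m_{i+1})/d_{i+1}):
  m_1 = 1*20 - 0 = 20, d_1 = (414 - 20^2)/1 = 14/1 = 14, a_1 = floor((20 + 20)/14) = 2.
  m_2 = 14*2 - 20 = 8, d_2 = (414 - 8^2)/14 = 350/14 = 25, a_2 = floor((20 + 8)/25) = 1.
  m_3 = 25*1 - 8 = 17, d_3 = (414 - 17^2)/25 = 125/25 = 5, a_3 = floor((20 + 17)/5) = 7.
  m_4 = 5*7 - 17 = 18, d_4 = (414 - 18^2)/5 = 90/5 = 18, a_4 = floor((20 + 18)/18) = 2.
  m_5 = 18*2 - 18 = 18, d_5 = (414 - 18^2)/18 = 90/18 = 5, a_5 = floor((20 + 18)/5) = 7.
  m_6 = 5*7 - 18 = 17, d_6 = (414 - 17^2)/5 = 125/5 = 25, a_6 = floor((20 + 17)/25) = 1.
  m_7 = 25*1 - 17 = 8, d_7 = (414 - 8^2)/25 = 350/25 = 14, a_7 = floor((20 + 8)/14) = 2.
  m_8 = 14*2 - 8 = 20, d_8 = (414 - 20^2)/14 = 14/14 = 1, a_8 = floor((20 + 20)/1) = 40.
  m_9 = 1*40 - 20 = 20, d_9 = (414 - 20^2)/1 = 14/1 = 14: (m_9, d_9) = (m_1, d_1) = (20, 14), so from here the quotients repeat a_1, ..., a_8; the period length is 8.
So sqrt(414) = [20; (2, 1, 7, 2, 7, 1, 2, 40)] with period length k = 8.
k is even, so the fundamental solution of x^2 - 414y^2 = 1 is (p_{k-1}, q_{k-1}) = (p_7, q_7); compute convergents through index 7.
Convergents (p_i = a_i*p_{i-1} + p_{i-2}, q_i = a_i*q_{i-1} + q_{i-2} with p_{-2}=0, p_{-1}=1, q_{-2}=1, q_{-1}=0):
  i=0: a_0=20, p_0 = 20*1 + 0 = 20, q_0 = 20*0 + 1 = 1.
  i=1: a_1=2, p_1 = 2*20 + 1 = 41, q_1 = 2*1 + 0 = 2.
  i=2: a_2=1, p_2 = 1*41 + 20 = 61, q_2 = 1*2 + 1 = 3.
  i=3: a_3=7, p_3 = 7*61 + 41 = 468, q_3 = 7*3 + 2 = 23.
  i=4: a_4=2, p_4 = 2*468 + 61 = 997, q_4 = 2*23 + 3 = 49.
  i=5: a_5=7, p_5 = 7*997 + 468 = 7447, q_5 = 7*49 + 23 = 366.
  i=6: a_6=1, p_6 = 1*7447 + 997 = 8444, q_6 = 1*366 + 49 = 415.
  i=7: a_7=2, p_7 = 2*8444 + 7447 = 24335, q_7 = 2*415 + 366 = 1196.
Check: 24335^2 - 414*1196^2 = 592192225 - 592192224 = 1, so (x, y) = (24335, 1196) solves the equation, and by the theorem it is the least positive solution.

(x, y) = (24335, 1196)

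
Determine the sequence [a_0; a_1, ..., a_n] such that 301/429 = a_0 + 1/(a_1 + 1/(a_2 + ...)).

Run the Euclidean algorithm on 301 and 429; the successive quotients are the partial quotients a_0, a_1, ... (each step inverts the fractional part left over by the previous one):
  301 = 0*429 + 301, so a_0 = 0.
  429 = 1*301 + 128, so a_1 = 1.
  301 = 2*128 + 45, so a_2 = 2.
  128 = 2*45 + 38, so a_3 = 2.
  45 = 1*38 + 7, so a_4 = 1.
  38 = 5*7 + 3, so a_5 = 5.
  7 = 2*3 + 1, so a_6 = 2.
  3 = 3*1 + 0, so a_7 = 3.
The remainder reaches 0 after 8 divisions, so the expansion has 8 partial quotients, read off in order.

[0; 1, 2, 2, 1, 5, 2, 3]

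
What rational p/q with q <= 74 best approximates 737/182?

247/61

Expand x = 737/182 as a continued fraction with the Euclidean algorithm:
  737 = 4*182 + 9, so a_0 = 4.
  182 = 20*9 + 2, so a_1 = 20.
  9 = 4*2 + 1, so a_2 = 4.
  2 = 2*1 + 0, so a_3 = 2.
so x = [4; 20, 4, 2].
Convergents (p_i = a_i*p_{i-1} + p_{i-2}, q_i = a_i*q_{i-1} + q_{i-2} with p_{-2}=0, p_{-1}=1, q_{-2}=1, q_{-1}=0), until the denominator exceeds 74:
  i=0: a_0=4, p_0 = 4*1 + 0 = 4, q_0 = 4*0 + 1 = 1.
  i=1: a_1=20, p_1 = 20*4 + 1 = 81, q_1 = 20*1 + 0 = 20.
  i=2: a_2=4, p_2 = 4*81 + 4 = 328, q_2 = 4*20 + 1 = 81.
q_2 = 81 > 74, so the last convergent with denominator <= 74 is p_1/q_1 = 81/20.
The closest fraction with denominator <= 74 is either p_1/q_1 or the intermediate fraction (k*p_1 + p_0)/(k*q_1 + q_0) with the largest k >= 1 whose denominator stays <= 74; these approach x as k grows, and every other convergent or intermediate fraction in range is farther away.
Largest k: floor((74 - q_0)/q_1) = floor((74 - 1)/20) = 3.
That gives (3*81 + 4)/(3*20 + 1) = 247/61.
Compare the errors: |x - 81/20| = |737*20 - 81*182|/(182*20) = 2/3640, and |x - 247/61| = |737*61 - 247*182|/(182*61) = 3/11102.
Cross-multiplying, 3*3640 = 10920 < 22204 = 2*11102, so 3/11102 is smaller: the intermediate fraction 247/61 is closer to x than 81/20.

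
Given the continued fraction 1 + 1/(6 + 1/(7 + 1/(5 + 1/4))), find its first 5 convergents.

1/1, 7/6, 50/43, 257/221, 1078/927

Using the convergent recurrence p_i = a_i*p_{i-1} + p_{i-2}, q_i = a_i*q_{i-1} + q_{i-2} with p_{-2}=0, p_{-1}=1, q_{-2}=1, q_{-1}=0:
  i=0: a_0=1, p_0 = 1*1 + 0 = 1, q_0 = 1*0 + 1 = 1.
  i=1: a_1=6, p_1 = 6*1 + 1 = 7, q_1 = 6*1 + 0 = 6.
  i=2: a_2=7, p_2 = 7*7 + 1 = 50, q_2 = 7*6 + 1 = 43.
  i=3: a_3=5, p_3 = 5*50 + 7 = 257, q_3 = 5*43 + 6 = 221.
  i=4: a_4=4, p_4 = 4*257 + 50 = 1078, q_4 = 4*221 + 43 = 927.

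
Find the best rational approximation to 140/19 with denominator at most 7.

Expand x = 140/19 as a continued fraction with the Euclidean algorithm:
  140 = 7*19 + 7, so a_0 = 7.
  19 = 2*7 + 5, so a_1 = 2.
  7 = 1*5 + 2, so a_2 = 1.
  5 = 2*2 + 1, so a_3 = 2.
  2 = 2*1 + 0, so a_4 = 2.
so x = [7; 2, 1, 2, 2].
Convergents (p_i = a_i*p_{i-1} + p_{i-2}, q_i = a_i*q_{i-1} + q_{i-2} with p_{-2}=0, p_{-1}=1, q_{-2}=1, q_{-1}=0), until the denominator exceeds 7:
  i=0: a_0=7, p_0 = 7*1 + 0 = 7, q_0 = 7*0 + 1 = 1.
  i=1: a_1=2, p_1 = 2*7 + 1 = 15, q_1 = 2*1 + 0 = 2.
  i=2: a_2=1, p_2 = 1*15 + 7 = 22, q_2 = 1*2 + 1 = 3.
  i=3: a_3=2, p_3 = 2*22 + 15 = 59, q_3 = 2*3 + 2 = 8.
q_3 = 8 > 7, so the last convergent with denominator <= 7 is p_2/q_2 = 22/3.
The closest fraction with denominator <= 7 is either p_2/q_2 or the intermediate fraction (k*p_2 + p_1)/(k*q_2 + q_1) with the largest k >= 1 whose denominator stays <= 7; these approach x as k grows, and every other convergent or intermediate fraction in range is farther away.
Largest k: floor((7 - q_1)/q_2) = floor((7 - 2)/3) = 1.
That gives (1*22 + 15)/(1*3 + 2) = 37/5.
Compare the errors: |x - 22/3| = |140*3 - 22*19|/(19*3) = 2/57, and |x - 37/5| = |140*5 - 37*19|/(19*5) = 3/95.
Cross-multiplying, 3*57 = 171 < 190 = 2*95, so 3/95 is smaller: the intermediate fraction 37/5 is closer to x than 22/3.

37/5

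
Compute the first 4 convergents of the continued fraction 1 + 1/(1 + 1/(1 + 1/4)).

1/1, 2/1, 3/2, 14/9

Using the convergent recurrence p_i = a_i*p_{i-1} + p_{i-2}, q_i = a_i*q_{i-1} + q_{i-2} with p_{-2}=0, p_{-1}=1, q_{-2}=1, q_{-1}=0:
  i=0: a_0=1, p_0 = 1*1 + 0 = 1, q_0 = 1*0 + 1 = 1.
  i=1: a_1=1, p_1 = 1*1 + 1 = 2, q_1 = 1*1 + 0 = 1.
  i=2: a_2=1, p_2 = 1*2 + 1 = 3, q_2 = 1*1 + 1 = 2.
  i=3: a_3=4, p_3 = 4*3 + 2 = 14, q_3 = 4*2 + 1 = 9.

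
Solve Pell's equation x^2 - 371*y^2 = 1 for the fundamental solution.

First expand sqrt(371) as a continued fraction. With x_i = (sqrt(371) + m_i)/d_i and (m_0, d_0) = (0, 1): a_0 = floor(sqrt(371)) = 19, since 19^2 = 361 <= 371 < 400 = 20^2.
Iterate m_{i+1} = d_i*a_i - m_i, d_{i+1} = (371 - m_{i+1}^2)/d_i, a_{i+1} = floor((a_0 + m_{i+1})/d_{i+1}):
  m_1 = 1*19 - 0 = 19, d_1 = (371 - 19^2)/1 = 10/1 = 10, a_1 = floor((19 + 19)/10) = 3.
  m_2 = 10*3 - 19 = 11, d_2 = (371 - 11^2)/10 = 250/10 = 25, a_2 = floor((19 + 11)/25) = 1.
  m_3 = 25*1 - 11 = 14, d_3 = (371 - 14^2)/25 = 175/25 = 7, a_3 = floor((19 + 14)/7) = 4.
  m_4 = 7*4 - 14 = 14, d_4 = (371 - 14^2)/7 = 175/7 = 25, a_4 = floor((19 + 14)/25) = 1.
  m_5 = 25*1 - 14 = 11, d_5 = (371 - 11^2)/25 = 250/25 = 10, a_5 = floor((19 + 11)/10) = 3.
  m_6 = 10*3 - 11 = 19, d_6 = (371 - 19^2)/10 = 10/10 = 1, a_6 = floor((19 + 19)/1) = 38.
  m_7 = 1*38 - 19 = 19, d_7 = (371 - 19^2)/1 = 10/1 = 10: (m_7, d_7) = (m_1, d_1) = (19, 10), so from here the quotients repeat a_1, ..., a_6; the period length is 6.
So sqrt(371) = [19; (3, 1, 4, 1, 3, 38)] with period length k = 6.
k is even, so the fundamental solution of x^2 - 371y^2 = 1 is (p_{k-1}, q_{k-1}) = (p_5, q_5); compute convergents through index 5.
Convergents (p_i = a_i*p_{i-1} + p_{i-2}, q_i = a_i*q_{i-1} + q_{i-2} with p_{-2}=0, p_{-1}=1, q_{-2}=1, q_{-1}=0):
  i=0: a_0=19, p_0 = 19*1 + 0 = 19, q_0 = 19*0 + 1 = 1.
  i=1: a_1=3, p_1 = 3*19 + 1 = 58, q_1 = 3*1 + 0 = 3.
  i=2: a_2=1, p_2 = 1*58 + 19 = 77, q_2 = 1*3 + 1 = 4.
  i=3: a_3=4, p_3 = 4*77 + 58 = 366, q_3 = 4*4 + 3 = 19.
  i=4: a_4=1, p_4 = 1*366 + 77 = 443, q_4 = 1*19 + 4 = 23.
  i=5: a_5=3, p_5 = 3*443 + 366 = 1695, q_5 = 3*23 + 19 = 88.
Check: 1695^2 - 371*88^2 = 2873025 - 2873024 = 1, so (x, y) = (1695, 88) solves the equation, and by the theorem it is the least positive solution.

(x, y) = (1695, 88)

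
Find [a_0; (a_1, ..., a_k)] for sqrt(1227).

Write x_i = (sqrt(1227) + m_i)/d_i with (m_0, d_0) = (0, 1). a_0 = floor(sqrt(1227)) = 35, since 35^2 = 1225 <= 1227 < 1296 = 36^2.
Iterate m_{i+1} = d_i*a_i - m_i, d_{i+1} = (1227 - m_{i+1}^2)/d_i, a_{i+1} = floor((a_0 + m_{i+1})/d_{i+1}):
  m_1 = 1*35 - 0 = 35, d_1 = (1227 - 35^2)/1 = 2/1 = 2, a_1 = floor((35 + 35)/2) = 35.
  m_2 = 2*35 - 35 = 35, d_2 = (1227 - 35^2)/2 = 2/2 = 1, a_2 = floor((35 + 35)/1) = 70.
  m_3 = 1*70 - 35 = 35, d_3 = (1227 - 35^2)/1 = 2/1 = 2: (m_3, d_3) = (m_1, d_1) = (35, 2), so from here the quotients repeat a_1, a_2; the period length is 2.
Hence the expansion of sqrt(1227) is a_0 = 35 followed by the repeating block 35, 70 (period 2).

[35; (35, 70)]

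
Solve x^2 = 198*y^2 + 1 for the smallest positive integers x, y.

First expand sqrt(198) as a continued fraction. With x_i = (sqrt(198) + m_i)/d_i and (m_0, d_0) = (0, 1): a_0 = floor(sqrt(198)) = 14, since 14^2 = 196 <= 198 < 225 = 15^2.
Iterate m_{i+1} = d_i*a_i - m_i, d_{i+1} = (198 - m_{i+1}^2)/d_i, a_{i+1} = floor((a_0 + m_{i+1})/d_{i+1}):
  m_1 = 1*14 - 0 = 14, d_1 = (198 - 14^2)/1 = 2/1 = 2, a_1 = floor((14 + 14)/2) = 14.
  m_2 = 2*14 - 14 = 14, d_2 = (198 - 14^2)/2 = 2/2 = 1, a_2 = floor((14 + 14)/1) = 28.
  m_3 = 1*28 - 14 = 14, d_3 = (198 - 14^2)/1 = 2/1 = 2: (m_3, d_3) = (m_1, d_1) = (14, 2), so from here the quotients repeat a_1, a_2; the period length is 2.
So sqrt(198) = [14; (14, 28)] with period length k = 2.
k is even, so the fundamental solution of x^2 - 198y^2 = 1 is (p_{k-1}, q_{k-1}) = (p_1, q_1); compute convergents through index 1.
Convergents (p_i = a_i*p_{i-1} + p_{i-2}, q_i = a_i*q_{i-1} + q_{i-2} with p_{-2}=0, p_{-1}=1, q_{-2}=1, q_{-1}=0):
  i=0: a_0=14, p_0 = 14*1 + 0 = 14, q_0 = 14*0 + 1 = 1.
  i=1: a_1=14, p_1 = 14*14 + 1 = 197, q_1 = 14*1 + 0 = 14.
Check: 197^2 - 198*14^2 = 38809 - 38808 = 1, so (x, y) = (197, 14) solves the equation, and by the theorem it is the least positive solution.

(x, y) = (197, 14)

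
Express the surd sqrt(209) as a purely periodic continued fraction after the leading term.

[14; (2, 5, 3, 2, 3, 5, 2, 28)]

Write x_i = (sqrt(209) + m_i)/d_i with (m_0, d_0) = (0, 1). a_0 = floor(sqrt(209)) = 14, since 14^2 = 196 <= 209 < 225 = 15^2.
Iterate m_{i+1} = d_i*a_i - m_i, d_{i+1} = (209 - m_{i+1}^2)/d_i, a_{i+1} = floor((a_0 + m_{i+1})/d_{i+1}):
  m_1 = 1*14 - 0 = 14, d_1 = (209 - 14^2)/1 = 13/1 = 13, a_1 = floor((14 + 14)/13) = 2.
  m_2 = 13*2 - 14 = 12, d_2 = (209 - 12^2)/13 = 65/13 = 5, a_2 = floor((14 + 12)/5) = 5.
  m_3 = 5*5 - 12 = 13, d_3 = (209 - 13^2)/5 = 40/5 = 8, a_3 = floor((14 + 13)/8) = 3.
  m_4 = 8*3 - 13 = 11, d_4 = (209 - 11^2)/8 = 88/8 = 11, a_4 = floor((14 + 11)/11) = 2.
  m_5 = 11*2 - 11 = 11, d_5 = (209 - 11^2)/11 = 88/11 = 8, a_5 = floor((14 + 11)/8) = 3.
  m_6 = 8*3 - 11 = 13, d_6 = (209 - 13^2)/8 = 40/8 = 5, a_6 = floor((14 + 13)/5) = 5.
  m_7 = 5*5 - 13 = 12, d_7 = (209 - 12^2)/5 = 65/5 = 13, a_7 = floor((14 + 12)/13) = 2.
  m_8 = 13*2 - 12 = 14, d_8 = (209 - 14^2)/13 = 13/13 = 1, a_8 = floor((14 + 14)/1) = 28.
  m_9 = 1*28 - 14 = 14, d_9 = (209 - 14^2)/1 = 13/1 = 13: (m_9, d_9) = (m_1, d_1) = (14, 13), so from here the quotients repeat a_1, ..., a_8; the period length is 8.
Hence the expansion of sqrt(209) is a_0 = 14 followed by the repeating block 2, 5, 3, 2, 3, 5, 2, 28 (period 8).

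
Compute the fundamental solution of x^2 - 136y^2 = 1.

First expand sqrt(136) as a continued fraction. With x_i = (sqrt(136) + m_i)/d_i and (m_0, d_0) = (0, 1): a_0 = floor(sqrt(136)) = 11, since 11^2 = 121 <= 136 < 144 = 12^2.
Iterate m_{i+1} = d_i*a_i - m_i, d_{i+1} = (136 - m_{i+1}^2)/d_i, a_{i+1} = floor((a_0 + m_{i+1})/d_{i+1}):
  m_1 = 1*11 - 0 = 11, d_1 = (136 - 11^2)/1 = 15/1 = 15, a_1 = floor((11 + 11)/15) = 1.
  m_2 = 15*1 - 11 = 4, d_2 = (136 - 4^2)/15 = 120/15 = 8, a_2 = floor((11 + 4)/8) = 1.
  m_3 = 8*1 - 4 = 4, d_3 = (136 - 4^2)/8 = 120/8 = 15, a_3 = floor((11 + 4)/15) = 1.
  m_4 = 15*1 - 4 = 11, d_4 = (136 - 11^2)/15 = 15/15 = 1, a_4 = floor((11 + 11)/1) = 22.
  m_5 = 1*22 - 11 = 11, d_5 = (136 - 11^2)/1 = 15/1 = 15: (m_5, d_5) = (m_1, d_1) = (11, 15), so from here the quotients repeat a_1, ..., a_4; the period length is 4.
So sqrt(136) = [11; (1, 1, 1, 22)] with period length k = 4.
k is even, so the fundamental solution of x^2 - 136y^2 = 1 is (p_{k-1}, q_{k-1}) = (p_3, q_3); compute convergents through index 3.
Convergents (p_i = a_i*p_{i-1} + p_{i-2}, q_i = a_i*q_{i-1} + q_{i-2} with p_{-2}=0, p_{-1}=1, q_{-2}=1, q_{-1}=0):
  i=0: a_0=11, p_0 = 11*1 + 0 = 11, q_0 = 11*0 + 1 = 1.
  i=1: a_1=1, p_1 = 1*11 + 1 = 12, q_1 = 1*1 + 0 = 1.
  i=2: a_2=1, p_2 = 1*12 + 11 = 23, q_2 = 1*1 + 1 = 2.
  i=3: a_3=1, p_3 = 1*23 + 12 = 35, q_3 = 1*2 + 1 = 3.
Check: 35^2 - 136*3^2 = 1225 - 1224 = 1, so (x, y) = (35, 3) solves the equation, and by the theorem it is the least positive solution.

(x, y) = (35, 3)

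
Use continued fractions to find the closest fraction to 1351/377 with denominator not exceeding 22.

43/12

Expand x = 1351/377 as a continued fraction with the Euclidean algorithm:
  1351 = 3*377 + 220, so a_0 = 3.
  377 = 1*220 + 157, so a_1 = 1.
  220 = 1*157 + 63, so a_2 = 1.
  157 = 2*63 + 31, so a_3 = 2.
  63 = 2*31 + 1, so a_4 = 2.
  31 = 31*1 + 0, so a_5 = 31.
so x = [3; 1, 1, 2, 2, 31].
Convergents (p_i = a_i*p_{i-1} + p_{i-2}, q_i = a_i*q_{i-1} + q_{i-2} with p_{-2}=0, p_{-1}=1, q_{-2}=1, q_{-1}=0), until the denominator exceeds 22:
  i=0: a_0=3, p_0 = 3*1 + 0 = 3, q_0 = 3*0 + 1 = 1.
  i=1: a_1=1, p_1 = 1*3 + 1 = 4, q_1 = 1*1 + 0 = 1.
  i=2: a_2=1, p_2 = 1*4 + 3 = 7, q_2 = 1*1 + 1 = 2.
  i=3: a_3=2, p_3 = 2*7 + 4 = 18, q_3 = 2*2 + 1 = 5.
  i=4: a_4=2, p_4 = 2*18 + 7 = 43, q_4 = 2*5 + 2 = 12.
  i=5: a_5=31, p_5 = 31*43 + 18 = 1351, q_5 = 31*12 + 5 = 377.
q_5 = 377 > 22, so the last convergent with denominator <= 22 is p_4/q_4 = 43/12.
The closest fraction with denominator <= 22 is either p_4/q_4 or the intermediate fraction (k*p_4 + p_3)/(k*q_4 + q_3) with the largest k >= 1 whose denominator stays <= 22; these approach x as k grows, and every other convergent or intermediate fraction in range is farther away.
Largest k: floor((22 - q_3)/q_4) = floor((22 - 5)/12) = 1.
That gives (1*43 + 18)/(1*12 + 5) = 61/17.
Compare the errors: |x - 43/12| = |1351*12 - 43*377|/(377*12) = 1/4524, and |x - 61/17| = |1351*17 - 61*377|/(377*17) = 30/6409.
Cross-multiplying, 1*6409 = 6409 < 135720 = 30*4524, so 1/4524 is smaller: the convergent 43/12 is closer to x than 61/17.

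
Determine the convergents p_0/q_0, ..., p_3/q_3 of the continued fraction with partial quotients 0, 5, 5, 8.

Using the convergent recurrence p_i = a_i*p_{i-1} + p_{i-2}, q_i = a_i*q_{i-1} + q_{i-2} with p_{-2}=0, p_{-1}=1, q_{-2}=1, q_{-1}=0:
  i=0: a_0=0, p_0 = 0*1 + 0 = 0, q_0 = 0*0 + 1 = 1.
  i=1: a_1=5, p_1 = 5*0 + 1 = 1, q_1 = 5*1 + 0 = 5.
  i=2: a_2=5, p_2 = 5*1 + 0 = 5, q_2 = 5*5 + 1 = 26.
  i=3: a_3=8, p_3 = 8*5 + 1 = 41, q_3 = 8*26 + 5 = 213.

0/1, 1/5, 5/26, 41/213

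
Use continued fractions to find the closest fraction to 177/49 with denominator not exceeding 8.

Expand x = 177/49 as a continued fraction with the Euclidean algorithm:
  177 = 3*49 + 30, so a_0 = 3.
  49 = 1*30 + 19, so a_1 = 1.
  30 = 1*19 + 11, so a_2 = 1.
  19 = 1*11 + 8, so a_3 = 1.
  11 = 1*8 + 3, so a_4 = 1.
  8 = 2*3 + 2, so a_5 = 2.
  3 = 1*2 + 1, so a_6 = 1.
  2 = 2*1 + 0, so a_7 = 2.
so x = [3; 1, 1, 1, 1, 2, 1, 2].
Convergents (p_i = a_i*p_{i-1} + p_{i-2}, q_i = a_i*q_{i-1} + q_{i-2} with p_{-2}=0, p_{-1}=1, q_{-2}=1, q_{-1}=0), until the denominator exceeds 8:
  i=0: a_0=3, p_0 = 3*1 + 0 = 3, q_0 = 3*0 + 1 = 1.
  i=1: a_1=1, p_1 = 1*3 + 1 = 4, q_1 = 1*1 + 0 = 1.
  i=2: a_2=1, p_2 = 1*4 + 3 = 7, q_2 = 1*1 + 1 = 2.
  i=3: a_3=1, p_3 = 1*7 + 4 = 11, q_3 = 1*2 + 1 = 3.
  i=4: a_4=1, p_4 = 1*11 + 7 = 18, q_4 = 1*3 + 2 = 5.
  i=5: a_5=2, p_5 = 2*18 + 11 = 47, q_5 = 2*5 + 3 = 13.
q_5 = 13 > 8, so the last convergent with denominator <= 8 is p_4/q_4 = 18/5.
The closest fraction with denominator <= 8 is either p_4/q_4 or the intermediate fraction (k*p_4 + p_3)/(k*q_4 + q_3) with the largest k >= 1 whose denominator stays <= 8; these approach x as k grows, and every other convergent or intermediate fraction in range is farther away.
Largest k: floor((8 - q_3)/q_4) = floor((8 - 3)/5) = 1.
That gives (1*18 + 11)/(1*5 + 3) = 29/8.
Compare the errors: |x - 18/5| = |177*5 - 18*49|/(49*5) = 3/245, and |x - 29/8| = |177*8 - 29*49|/(49*8) = 5/392.
Cross-multiplying, 3*392 = 1176 < 1225 = 5*245, so 3/245 is smaller: the convergent 18/5 is closer to x than 29/8.

18/5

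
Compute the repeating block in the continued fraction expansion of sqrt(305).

Write x_i = (sqrt(305) + m_i)/d_i with (m_0, d_0) = (0, 1). a_0 = floor(sqrt(305)) = 17, since 17^2 = 289 <= 305 < 324 = 18^2.
Iterate m_{i+1} = d_i*a_i - m_i, d_{i+1} = (305 - m_{i+1}^2)/d_i, a_{i+1} = floor((a_0 + m_{i+1})/d_{i+1}):
  m_1 = 1*17 - 0 = 17, d_1 = (305 - 17^2)/1 = 16/1 = 16, a_1 = floor((17 + 17)/16) = 2.
  m_2 = 16*2 - 17 = 15, d_2 = (305 - 15^2)/16 = 80/16 = 5, a_2 = floor((17 + 15)/5) = 6.
  m_3 = 5*6 - 15 = 15, d_3 = (305 - 15^2)/5 = 80/5 = 16, a_3 = floor((17 + 15)/16) = 2.
  m_4 = 16*2 - 15 = 17, d_4 = (305 - 17^2)/16 = 16/16 = 1, a_4 = floor((17 + 17)/1) = 34.
  m_5 = 1*34 - 17 = 17, d_5 = (305 - 17^2)/1 = 16/1 = 16: (m_5, d_5) = (m_1, d_1) = (17, 16), so from here the quotients repeat a_1, ..., a_4; the period length is 4.
Hence the expansion of sqrt(305) is a_0 = 17 followed by the repeating block 2, 6, 2, 34 (period 4).

[17; (2, 6, 2, 34)]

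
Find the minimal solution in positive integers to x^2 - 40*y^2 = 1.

First expand sqrt(40) as a continued fraction. With x_i = (sqrt(40) + m_i)/d_i and (m_0, d_0) = (0, 1): a_0 = floor(sqrt(40)) = 6, since 6^2 = 36 <= 40 < 49 = 7^2.
Iterate m_{i+1} = d_i*a_i - m_i, d_{i+1} = (40 - m_{i+1}^2)/d_i, a_{i+1} = floor((a_0 + m_{i+1})/d_{i+1}):
  m_1 = 1*6 - 0 = 6, d_1 = (40 - 6^2)/1 = 4/1 = 4, a_1 = floor((6 + 6)/4) = 3.
  m_2 = 4*3 - 6 = 6, d_2 = (40 - 6^2)/4 = 4/4 = 1, a_2 = floor((6 + 6)/1) = 12.
  m_3 = 1*12 - 6 = 6, d_3 = (40 - 6^2)/1 = 4/1 = 4: (m_3, d_3) = (m_1, d_1) = (6, 4), so from here the quotients repeat a_1, a_2; the period length is 2.
So sqrt(40) = [6; (3, 12)] with period length k = 2.
k is even, so the fundamental solution of x^2 - 40y^2 = 1 is (p_{k-1}, q_{k-1}) = (p_1, q_1); compute convergents through index 1.
Convergents (p_i = a_i*p_{i-1} + p_{i-2}, q_i = a_i*q_{i-1} + q_{i-2} with p_{-2}=0, p_{-1}=1, q_{-2}=1, q_{-1}=0):
  i=0: a_0=6, p_0 = 6*1 + 0 = 6, q_0 = 6*0 + 1 = 1.
  i=1: a_1=3, p_1 = 3*6 + 1 = 19, q_1 = 3*1 + 0 = 3.
Check: 19^2 - 40*3^2 = 361 - 360 = 1, so (x, y) = (19, 3) solves the equation, and by the theorem it is the least positive solution.

(x, y) = (19, 3)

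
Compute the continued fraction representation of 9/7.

Run the Euclidean algorithm on 9 and 7; the successive quotients are the partial quotients a_0, a_1, ... (each step inverts the fractional part left over by the previous one):
  9 = 1*7 + 2, so a_0 = 1.
  7 = 3*2 + 1, so a_1 = 3.
  2 = 2*1 + 0, so a_2 = 2.
The remainder reaches 0 after 3 divisions, so the expansion has 3 partial quotients, read off in order.

[1; 3, 2]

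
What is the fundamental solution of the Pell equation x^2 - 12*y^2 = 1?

(x, y) = (7, 2)

First expand sqrt(12) as a continued fraction. With x_i = (sqrt(12) + m_i)/d_i and (m_0, d_0) = (0, 1): a_0 = floor(sqrt(12)) = 3, since 3^2 = 9 <= 12 < 16 = 4^2.
Iterate m_{i+1} = d_i*a_i - m_i, d_{i+1} = (12 - m_{i+1}^2)/d_i, a_{i+1} = floor((a_0 + m_{i+1})/d_{i+1}):
  m_1 = 1*3 - 0 = 3, d_1 = (12 - 3^2)/1 = 3/1 = 3, a_1 = floor((3 + 3)/3) = 2.
  m_2 = 3*2 - 3 = 3, d_2 = (12 - 3^2)/3 = 3/3 = 1, a_2 = floor((3 + 3)/1) = 6.
  m_3 = 1*6 - 3 = 3, d_3 = (12 - 3^2)/1 = 3/1 = 3: (m_3, d_3) = (m_1, d_1) = (3, 3), so from here the quotients repeat a_1, a_2; the period length is 2.
So sqrt(12) = [3; (2, 6)] with period length k = 2.
k is even, so the fundamental solution of x^2 - 12y^2 = 1 is (p_{k-1}, q_{k-1}) = (p_1, q_1); compute convergents through index 1.
Convergents (p_i = a_i*p_{i-1} + p_{i-2}, q_i = a_i*q_{i-1} + q_{i-2} with p_{-2}=0, p_{-1}=1, q_{-2}=1, q_{-1}=0):
  i=0: a_0=3, p_0 = 3*1 + 0 = 3, q_0 = 3*0 + 1 = 1.
  i=1: a_1=2, p_1 = 2*3 + 1 = 7, q_1 = 2*1 + 0 = 2.
Check: 7^2 - 12*2^2 = 49 - 48 = 1, so (x, y) = (7, 2) solves the equation, and by the theorem it is the least positive solution.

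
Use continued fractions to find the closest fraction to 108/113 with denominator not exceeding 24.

22/23

Expand x = 108/113 as a continued fraction with the Euclidean algorithm:
  108 = 0*113 + 108, so a_0 = 0.
  113 = 1*108 + 5, so a_1 = 1.
  108 = 21*5 + 3, so a_2 = 21.
  5 = 1*3 + 2, so a_3 = 1.
  3 = 1*2 + 1, so a_4 = 1.
  2 = 2*1 + 0, so a_5 = 2.
so x = [0; 1, 21, 1, 1, 2].
Convergents (p_i = a_i*p_{i-1} + p_{i-2}, q_i = a_i*q_{i-1} + q_{i-2} with p_{-2}=0, p_{-1}=1, q_{-2}=1, q_{-1}=0), until the denominator exceeds 24:
  i=0: a_0=0, p_0 = 0*1 + 0 = 0, q_0 = 0*0 + 1 = 1.
  i=1: a_1=1, p_1 = 1*0 + 1 = 1, q_1 = 1*1 + 0 = 1.
  i=2: a_2=21, p_2 = 21*1 + 0 = 21, q_2 = 21*1 + 1 = 22.
  i=3: a_3=1, p_3 = 1*21 + 1 = 22, q_3 = 1*22 + 1 = 23.
  i=4: a_4=1, p_4 = 1*22 + 21 = 43, q_4 = 1*23 + 22 = 45.
q_4 = 45 > 24, so the last convergent with denominator <= 24 is p_3/q_3 = 22/23.
The closest fraction with denominator <= 24 is either p_3/q_3 or the intermediate fraction (k*p_3 + p_2)/(k*q_3 + q_2) with the largest k >= 1 whose denominator stays <= 24; these approach x as k grows, and every other convergent or intermediate fraction in range is farther away.
Largest k: floor((24 - q_2)/q_3) = floor((24 - 22)/23) = 0.
Since k = 0, no intermediate fraction beyond p_3/q_3 has denominator <= 24, so the convergent 22/23 is the closest (its error is |108*23 - 22*113|/(113*23) = 2/2599).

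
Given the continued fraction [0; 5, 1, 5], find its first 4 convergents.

Using the convergent recurrence p_i = a_i*p_{i-1} + p_{i-2}, q_i = a_i*q_{i-1} + q_{i-2} with p_{-2}=0, p_{-1}=1, q_{-2}=1, q_{-1}=0:
  i=0: a_0=0, p_0 = 0*1 + 0 = 0, q_0 = 0*0 + 1 = 1.
  i=1: a_1=5, p_1 = 5*0 + 1 = 1, q_1 = 5*1 + 0 = 5.
  i=2: a_2=1, p_2 = 1*1 + 0 = 1, q_2 = 1*5 + 1 = 6.
  i=3: a_3=5, p_3 = 5*1 + 1 = 6, q_3 = 5*6 + 5 = 35.

0/1, 1/5, 1/6, 6/35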